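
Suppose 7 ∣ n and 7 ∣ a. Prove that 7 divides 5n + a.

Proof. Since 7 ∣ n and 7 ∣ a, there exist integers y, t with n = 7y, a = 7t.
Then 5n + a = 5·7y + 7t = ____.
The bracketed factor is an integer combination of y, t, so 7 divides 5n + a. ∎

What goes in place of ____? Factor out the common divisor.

Each term has a factor of 7: 5·7y + 7t = 7·(t + 5y).
Since t + 5y is an integer, 7 ∣ (5n + a).

7(t + 5y)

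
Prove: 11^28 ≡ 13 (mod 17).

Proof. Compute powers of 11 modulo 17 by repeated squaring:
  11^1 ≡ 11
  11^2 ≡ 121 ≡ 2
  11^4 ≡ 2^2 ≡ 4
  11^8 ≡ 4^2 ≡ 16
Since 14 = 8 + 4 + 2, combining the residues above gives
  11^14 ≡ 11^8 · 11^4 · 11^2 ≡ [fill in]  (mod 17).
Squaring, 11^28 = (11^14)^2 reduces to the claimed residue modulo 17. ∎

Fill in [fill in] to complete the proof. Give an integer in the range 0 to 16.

Multiply the listed residues: 16 · 4 · 2 = 64 → 128.
Reducing modulo 17: 128 = 7·17 + 9, so 11^14 ≡ 9.

9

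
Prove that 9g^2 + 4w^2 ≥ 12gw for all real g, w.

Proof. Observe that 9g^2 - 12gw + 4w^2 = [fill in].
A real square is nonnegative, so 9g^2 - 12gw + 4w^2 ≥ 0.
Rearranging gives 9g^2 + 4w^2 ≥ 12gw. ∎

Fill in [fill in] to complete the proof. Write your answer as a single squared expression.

The leading and trailing coefficients are 3^2 and 2^2, and 12 = 2·3·2, so the trinomial is (3g - 2w)^2.
Hence 9g^2 - 12gw + 4w^2 ≥ 0.

(3g - 2w)^2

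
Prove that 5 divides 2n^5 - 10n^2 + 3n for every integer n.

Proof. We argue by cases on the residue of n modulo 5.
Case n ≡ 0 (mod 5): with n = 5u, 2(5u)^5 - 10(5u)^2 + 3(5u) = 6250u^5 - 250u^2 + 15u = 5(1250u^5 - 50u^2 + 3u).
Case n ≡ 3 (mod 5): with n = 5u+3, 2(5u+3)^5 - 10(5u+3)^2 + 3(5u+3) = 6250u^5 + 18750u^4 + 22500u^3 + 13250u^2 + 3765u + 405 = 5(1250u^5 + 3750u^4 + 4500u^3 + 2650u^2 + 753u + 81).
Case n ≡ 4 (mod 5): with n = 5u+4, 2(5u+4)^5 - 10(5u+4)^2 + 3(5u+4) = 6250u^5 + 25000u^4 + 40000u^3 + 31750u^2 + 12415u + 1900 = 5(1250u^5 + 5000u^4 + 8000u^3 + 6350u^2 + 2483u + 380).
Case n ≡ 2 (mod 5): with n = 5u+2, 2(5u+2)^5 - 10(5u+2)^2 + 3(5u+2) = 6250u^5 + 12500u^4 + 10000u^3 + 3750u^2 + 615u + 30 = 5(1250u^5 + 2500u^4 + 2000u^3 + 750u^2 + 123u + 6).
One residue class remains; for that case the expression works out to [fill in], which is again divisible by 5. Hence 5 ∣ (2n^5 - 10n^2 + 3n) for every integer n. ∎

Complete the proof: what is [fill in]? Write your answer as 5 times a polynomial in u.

The residues treated are {0, 3, 4, 2}, so the missing case is n ≡ 1 (mod 5); write n = 5u+1.
Then 2(5u+1)^5 - 10(5u+1)^2 + 3(5u+1) = 6250u^5 + 6250u^4 + 2500u^3 + 250u^2 - 35u - 5 = 5(1250u^5 + 1250u^4 + 500u^3 + 50u^2 - 7u - 1).

5(1250u^5 + 1250u^4 + 500u^3 + 50u^2 - 7u - 1)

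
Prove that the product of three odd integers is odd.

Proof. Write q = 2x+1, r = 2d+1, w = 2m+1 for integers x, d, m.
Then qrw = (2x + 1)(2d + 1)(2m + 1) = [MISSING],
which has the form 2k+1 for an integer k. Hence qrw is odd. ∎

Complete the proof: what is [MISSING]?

2(4dmx + 2dm + 2dx + d + 2mx + m + x) + 1

(2x + 1)(2d + 1)(2m + 1) = 8dmx + 4dm + 4dx + 2d + 4mx + 2m + 2x + 1
= 2(4dmx + 2dm + 2dx + d + 2mx + m + x) + 1.
Since 4dmx + 2dm + 2dx + d + 2mx + m + x is an integer, the product is of the form 2k+1 for an integer k.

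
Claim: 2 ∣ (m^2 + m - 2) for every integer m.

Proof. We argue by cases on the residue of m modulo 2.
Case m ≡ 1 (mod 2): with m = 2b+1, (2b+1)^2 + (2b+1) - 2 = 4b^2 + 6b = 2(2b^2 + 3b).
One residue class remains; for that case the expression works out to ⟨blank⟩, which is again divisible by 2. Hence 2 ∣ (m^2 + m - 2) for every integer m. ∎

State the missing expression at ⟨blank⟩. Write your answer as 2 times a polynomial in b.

2(2b^2 + b - 1)

The residues treated are {1}, so the missing case is m ≡ 0 (mod 2); write m = 2b.
Then (2b)^2 + (2b) - 2 = 4b^2 + 2b - 2 = 2(2b^2 + b - 1).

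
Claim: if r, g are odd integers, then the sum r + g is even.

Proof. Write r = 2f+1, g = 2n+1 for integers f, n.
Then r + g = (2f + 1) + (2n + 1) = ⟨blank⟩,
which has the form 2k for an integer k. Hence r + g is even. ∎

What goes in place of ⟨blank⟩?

Expanding: (2f + 1) + (2n + 1) = 2f + 2n + 2.
Every term is even; pulling out the factor of 2 gives 2(f + n + 1).

2(f + n + 1)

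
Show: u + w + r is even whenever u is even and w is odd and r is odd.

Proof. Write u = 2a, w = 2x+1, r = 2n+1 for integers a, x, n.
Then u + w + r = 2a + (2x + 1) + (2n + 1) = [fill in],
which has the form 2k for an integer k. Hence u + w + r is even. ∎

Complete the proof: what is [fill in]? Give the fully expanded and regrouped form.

2(a + n + x + 1)

2a + (2x + 1) + (2n + 1) = 2a + 2n + 2x + 2
= 2(a + n + x + 1).
Since a + n + x + 1 is an integer, the sum is of the form 2k for an integer k.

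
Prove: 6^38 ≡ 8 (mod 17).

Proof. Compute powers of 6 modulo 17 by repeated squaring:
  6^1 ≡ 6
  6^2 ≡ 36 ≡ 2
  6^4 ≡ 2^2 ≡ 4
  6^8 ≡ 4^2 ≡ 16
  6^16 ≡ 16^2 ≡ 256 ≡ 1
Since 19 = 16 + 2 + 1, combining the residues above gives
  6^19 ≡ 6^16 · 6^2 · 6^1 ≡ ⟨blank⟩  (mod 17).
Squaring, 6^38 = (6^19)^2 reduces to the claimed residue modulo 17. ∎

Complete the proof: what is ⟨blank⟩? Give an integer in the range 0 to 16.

6^16 · 6^2 · 6^1 ≡ 1 · 2 · 6 = 12.
12 mod 17 = 12, so 6^19 ≡ 12 (mod 17).

12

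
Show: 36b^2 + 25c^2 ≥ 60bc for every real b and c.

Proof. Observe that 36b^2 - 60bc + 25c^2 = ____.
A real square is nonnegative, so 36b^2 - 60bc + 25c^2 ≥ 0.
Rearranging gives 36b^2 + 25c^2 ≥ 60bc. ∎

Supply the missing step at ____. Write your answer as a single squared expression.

The leading and trailing coefficients are 6^2 and 5^2, and 60 = 2·6·5, so the trinomial is (6b - 5c)^2.
Hence 36b^2 - 60bc + 25c^2 ≥ 0.

(6b - 5c)^2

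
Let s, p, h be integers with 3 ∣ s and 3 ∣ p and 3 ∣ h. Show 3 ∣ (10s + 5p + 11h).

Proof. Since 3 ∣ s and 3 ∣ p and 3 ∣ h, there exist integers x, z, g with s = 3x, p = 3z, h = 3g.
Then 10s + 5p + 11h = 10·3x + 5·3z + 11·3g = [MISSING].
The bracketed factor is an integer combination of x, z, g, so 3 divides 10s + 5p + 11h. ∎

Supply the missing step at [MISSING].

3(11g + 10x + 5z)

Each term has a factor of 3: 10·3x + 5·3z + 11·3g = 3·(11g + 10x + 5z).
Since 11g + 10x + 5z is an integer, 3 ∣ (10s + 5p + 11h).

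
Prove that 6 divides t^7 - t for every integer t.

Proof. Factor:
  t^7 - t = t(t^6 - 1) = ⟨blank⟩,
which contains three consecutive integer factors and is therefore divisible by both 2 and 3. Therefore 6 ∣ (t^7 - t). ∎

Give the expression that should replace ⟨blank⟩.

t^6 - 1 = (t^2 - 1)(t^4 + t^2 + 1), and t^2 - 1 = (t-1)(t+1).
So t(t^6 - 1) = (t - 1)t(t + 1)(t^4 + t^2 + 1).

(t - 1)t(t + 1)(t^4 + t^2 + 1)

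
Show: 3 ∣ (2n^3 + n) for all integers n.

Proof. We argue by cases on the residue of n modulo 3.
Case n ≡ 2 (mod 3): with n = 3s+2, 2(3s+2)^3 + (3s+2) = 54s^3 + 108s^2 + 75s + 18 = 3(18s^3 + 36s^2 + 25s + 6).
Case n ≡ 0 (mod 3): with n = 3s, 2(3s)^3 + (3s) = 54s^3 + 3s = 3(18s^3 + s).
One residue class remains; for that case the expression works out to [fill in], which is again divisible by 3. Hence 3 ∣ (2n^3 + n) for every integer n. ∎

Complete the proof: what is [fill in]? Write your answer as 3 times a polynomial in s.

Only n ≡ 1 (mod 3) is unaccounted for. Put n = 3s+1:
2(3s+1)^3 + (3s+1) expands to 54s^3 + 54s^2 + 21s + 3,
and factoring out 3 leaves 3(18s^3 + 18s^2 + 7s + 1).

3(18s^3 + 18s^2 + 7s + 1)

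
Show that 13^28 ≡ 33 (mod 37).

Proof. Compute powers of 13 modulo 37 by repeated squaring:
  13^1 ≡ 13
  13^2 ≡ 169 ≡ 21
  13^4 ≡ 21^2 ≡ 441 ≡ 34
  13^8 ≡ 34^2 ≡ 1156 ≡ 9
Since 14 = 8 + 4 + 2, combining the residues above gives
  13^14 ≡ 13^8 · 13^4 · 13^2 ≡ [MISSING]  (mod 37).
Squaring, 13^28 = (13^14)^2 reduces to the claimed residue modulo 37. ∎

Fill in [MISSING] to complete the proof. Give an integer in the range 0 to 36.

13^8 · 13^4 · 13^2 ≡ 9 · 34 · 21 = 6426.
6426 mod 37 = 25, so 13^14 ≡ 25 (mod 37).

25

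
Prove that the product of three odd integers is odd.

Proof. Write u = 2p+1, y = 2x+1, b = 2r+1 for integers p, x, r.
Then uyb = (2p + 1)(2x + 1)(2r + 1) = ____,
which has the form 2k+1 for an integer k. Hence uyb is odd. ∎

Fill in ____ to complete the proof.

2(4prx + 2pr + 2px + p + 2rx + r + x) + 1

Expanding: (2p + 1)(2x + 1)(2r + 1) = 8prx + 4pr + 4px + 2p + 4rx + 2r + 2x + 1.
Every term except the constant is even, so this is 2(4prx + 2pr + 2px + p + 2rx + r + x) + 1,
and 4prx + 2pr + 2px + p + 2rx + r + x ∈ ℤ gives the required form.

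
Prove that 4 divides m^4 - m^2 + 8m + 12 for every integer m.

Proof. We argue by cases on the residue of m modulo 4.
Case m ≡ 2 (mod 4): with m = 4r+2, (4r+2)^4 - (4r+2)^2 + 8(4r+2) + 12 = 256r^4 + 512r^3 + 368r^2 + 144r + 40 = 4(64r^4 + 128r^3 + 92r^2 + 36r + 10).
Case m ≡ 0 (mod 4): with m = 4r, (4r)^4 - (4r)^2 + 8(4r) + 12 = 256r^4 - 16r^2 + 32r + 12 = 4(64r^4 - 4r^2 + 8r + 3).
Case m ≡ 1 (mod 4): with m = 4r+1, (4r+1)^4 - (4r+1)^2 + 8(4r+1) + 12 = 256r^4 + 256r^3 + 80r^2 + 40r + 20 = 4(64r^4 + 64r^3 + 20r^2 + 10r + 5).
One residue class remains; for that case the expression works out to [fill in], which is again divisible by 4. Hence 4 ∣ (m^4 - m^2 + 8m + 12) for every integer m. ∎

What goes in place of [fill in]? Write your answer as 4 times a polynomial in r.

4(64r^4 + 192r^3 + 212r^2 + 110r + 27)

The residues treated are {2, 0, 1}, so the missing case is m ≡ 3 (mod 4); write m = 4r+3.
Then (4r+3)^4 - (4r+3)^2 + 8(4r+3) + 12 = 256r^4 + 768r^3 + 848r^2 + 440r + 108 = 4(64r^4 + 192r^3 + 212r^2 + 110r + 27).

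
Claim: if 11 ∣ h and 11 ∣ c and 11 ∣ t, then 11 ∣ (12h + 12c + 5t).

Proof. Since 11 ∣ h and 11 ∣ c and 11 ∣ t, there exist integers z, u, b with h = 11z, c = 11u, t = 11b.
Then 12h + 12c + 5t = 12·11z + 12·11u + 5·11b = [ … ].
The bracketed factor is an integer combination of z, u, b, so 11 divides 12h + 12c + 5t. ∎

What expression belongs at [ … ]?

Each term has a factor of 11: 12·11z + 12·11u + 5·11b = 11·(5b + 12u + 12z).
Since 5b + 12u + 12z is an integer, 11 ∣ (12h + 12c + 5t).

11(5b + 12u + 12z)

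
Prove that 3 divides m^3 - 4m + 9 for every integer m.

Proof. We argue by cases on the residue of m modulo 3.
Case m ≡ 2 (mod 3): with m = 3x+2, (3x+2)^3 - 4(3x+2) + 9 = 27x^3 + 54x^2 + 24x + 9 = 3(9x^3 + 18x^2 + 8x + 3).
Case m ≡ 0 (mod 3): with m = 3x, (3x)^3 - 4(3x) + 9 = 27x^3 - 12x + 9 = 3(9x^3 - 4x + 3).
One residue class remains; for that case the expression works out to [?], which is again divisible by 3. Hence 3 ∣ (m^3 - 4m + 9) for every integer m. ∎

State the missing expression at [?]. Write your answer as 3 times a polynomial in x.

Only m ≡ 1 (mod 3) is unaccounted for. Put m = 3x+1:
(3x+1)^3 - 4(3x+1) + 9 expands to 27x^3 + 27x^2 - 3x + 6,
and factoring out 3 leaves 3(9x^3 + 9x^2 - x + 2).

3(9x^3 + 9x^2 - x + 2)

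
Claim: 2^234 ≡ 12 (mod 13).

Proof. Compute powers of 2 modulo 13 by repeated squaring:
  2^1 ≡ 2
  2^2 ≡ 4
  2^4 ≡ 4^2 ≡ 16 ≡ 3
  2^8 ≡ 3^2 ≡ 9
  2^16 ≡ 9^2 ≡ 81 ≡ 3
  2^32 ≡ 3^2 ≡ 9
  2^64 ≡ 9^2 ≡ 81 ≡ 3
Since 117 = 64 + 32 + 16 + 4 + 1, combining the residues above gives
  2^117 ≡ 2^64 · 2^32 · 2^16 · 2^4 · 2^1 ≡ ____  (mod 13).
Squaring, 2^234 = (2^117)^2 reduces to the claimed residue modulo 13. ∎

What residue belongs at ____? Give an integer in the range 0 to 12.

5

2^64 · 2^32 · 2^16 · 2^4 · 2^1 ≡ 3 · 9 · 3 · 3 · 2 = 486.
486 mod 13 = 5, so 2^117 ≡ 5 (mod 13).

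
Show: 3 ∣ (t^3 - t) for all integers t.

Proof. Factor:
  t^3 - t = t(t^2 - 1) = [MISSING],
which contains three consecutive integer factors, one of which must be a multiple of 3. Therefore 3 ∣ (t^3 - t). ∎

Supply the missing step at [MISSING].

(t - 1)t(t + 1)

t(t^2 - 1) = t(t - 1)(t + 1) = (t - 1)t(t + 1).
These three factors are consecutive integers, so their product is divisible by 3.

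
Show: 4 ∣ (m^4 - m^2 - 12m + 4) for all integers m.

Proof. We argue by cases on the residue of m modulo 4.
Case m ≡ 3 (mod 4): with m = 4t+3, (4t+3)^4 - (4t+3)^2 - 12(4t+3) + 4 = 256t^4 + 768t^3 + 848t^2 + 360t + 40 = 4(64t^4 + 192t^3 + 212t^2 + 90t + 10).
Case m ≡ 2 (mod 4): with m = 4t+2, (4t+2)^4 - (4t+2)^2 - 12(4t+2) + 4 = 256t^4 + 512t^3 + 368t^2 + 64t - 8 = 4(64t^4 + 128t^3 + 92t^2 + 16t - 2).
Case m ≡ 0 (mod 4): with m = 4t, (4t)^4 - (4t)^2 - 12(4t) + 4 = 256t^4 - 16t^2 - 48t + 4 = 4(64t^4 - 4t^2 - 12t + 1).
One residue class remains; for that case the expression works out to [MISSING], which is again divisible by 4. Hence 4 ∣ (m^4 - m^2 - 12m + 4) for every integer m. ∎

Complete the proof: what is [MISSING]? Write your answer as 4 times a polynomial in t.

4(64t^4 + 64t^3 + 20t^2 - 10t - 2)

The residues treated are {3, 2, 0}, so the missing case is m ≡ 1 (mod 4); write m = 4t+1.
Then (4t+1)^4 - (4t+1)^2 - 12(4t+1) + 4 = 256t^4 + 256t^3 + 80t^2 - 40t - 8 = 4(64t^4 + 64t^3 + 20t^2 - 10t - 2).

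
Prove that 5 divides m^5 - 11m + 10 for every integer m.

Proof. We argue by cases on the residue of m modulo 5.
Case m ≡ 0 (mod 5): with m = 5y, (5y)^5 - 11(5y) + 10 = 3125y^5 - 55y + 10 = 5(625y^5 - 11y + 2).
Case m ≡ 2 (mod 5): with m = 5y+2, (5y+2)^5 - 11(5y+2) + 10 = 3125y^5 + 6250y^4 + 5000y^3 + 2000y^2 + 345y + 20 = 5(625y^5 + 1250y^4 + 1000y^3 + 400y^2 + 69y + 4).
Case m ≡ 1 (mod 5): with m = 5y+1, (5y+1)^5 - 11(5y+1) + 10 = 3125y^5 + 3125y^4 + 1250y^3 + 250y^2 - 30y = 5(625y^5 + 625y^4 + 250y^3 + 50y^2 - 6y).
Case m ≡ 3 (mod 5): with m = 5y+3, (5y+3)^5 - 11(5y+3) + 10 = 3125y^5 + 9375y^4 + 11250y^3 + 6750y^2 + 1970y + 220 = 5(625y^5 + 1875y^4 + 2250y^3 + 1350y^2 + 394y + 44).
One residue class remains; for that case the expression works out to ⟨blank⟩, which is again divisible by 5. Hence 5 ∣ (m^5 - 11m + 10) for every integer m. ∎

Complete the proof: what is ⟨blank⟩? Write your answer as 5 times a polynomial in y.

5(625y^5 + 2500y^4 + 4000y^3 + 3200y^2 + 1269y + 198)

Only m ≡ 4 (mod 5) is unaccounted for. Put m = 5y+4:
(5y+4)^5 - 11(5y+4) + 10 expands to 3125y^5 + 12500y^4 + 20000y^3 + 16000y^2 + 6345y + 990,
and factoring out 5 leaves 5(625y^5 + 2500y^4 + 4000y^3 + 3200y^2 + 1269y + 198).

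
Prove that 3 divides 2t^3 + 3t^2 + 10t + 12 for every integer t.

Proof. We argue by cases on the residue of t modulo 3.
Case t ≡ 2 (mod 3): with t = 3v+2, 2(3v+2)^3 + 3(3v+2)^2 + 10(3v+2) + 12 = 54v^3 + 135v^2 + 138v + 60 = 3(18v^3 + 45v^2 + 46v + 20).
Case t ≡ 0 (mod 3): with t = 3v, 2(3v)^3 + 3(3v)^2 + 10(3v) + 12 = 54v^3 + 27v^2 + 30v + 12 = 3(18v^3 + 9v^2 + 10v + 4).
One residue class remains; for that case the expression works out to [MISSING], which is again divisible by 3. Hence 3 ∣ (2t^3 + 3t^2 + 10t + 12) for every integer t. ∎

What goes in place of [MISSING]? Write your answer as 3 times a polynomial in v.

3(18v^3 + 27v^2 + 22v + 9)

Only t ≡ 1 (mod 3) is unaccounted for. Put t = 3v+1:
2(3v+1)^3 + 3(3v+1)^2 + 10(3v+1) + 12 expands to 54v^3 + 81v^2 + 66v + 27,
and factoring out 3 leaves 3(18v^3 + 27v^2 + 22v + 9).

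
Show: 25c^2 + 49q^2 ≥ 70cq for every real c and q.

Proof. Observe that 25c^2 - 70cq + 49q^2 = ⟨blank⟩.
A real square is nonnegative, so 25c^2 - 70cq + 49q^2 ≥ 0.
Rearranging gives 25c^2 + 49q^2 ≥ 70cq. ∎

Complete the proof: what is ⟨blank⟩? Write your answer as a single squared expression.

(5c - 7q)^2

25c^2 - 70cq + 49q^2 is a perfect-square trinomial: the outer terms are (5c)^2 and (7q)^2, and the cross term is -2·5c·7q.
So 25c^2 - 70cq + 49q^2 = (5c - 7q)^2 ≥ 0.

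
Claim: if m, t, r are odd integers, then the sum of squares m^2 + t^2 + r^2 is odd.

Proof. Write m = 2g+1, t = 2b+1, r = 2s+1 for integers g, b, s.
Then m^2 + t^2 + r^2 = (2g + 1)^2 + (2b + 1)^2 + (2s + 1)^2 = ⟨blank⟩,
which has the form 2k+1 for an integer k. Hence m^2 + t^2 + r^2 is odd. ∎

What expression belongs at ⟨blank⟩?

(2g + 1)^2 + (2b + 1)^2 + (2s + 1)^2 = 4b^2 + 4b + 4g^2 + 4g + 4s^2 + 4s + 3
= 2(2b^2 + 2b + 2g^2 + 2g + 2s^2 + 2s + 1) + 1.
Since 2b^2 + 2b + 2g^2 + 2g + 2s^2 + 2s + 1 is an integer, the sum of squares is of the form 2k+1 for an integer k.

2(2b^2 + 2b + 2g^2 + 2g + 2s^2 + 2s + 1) + 1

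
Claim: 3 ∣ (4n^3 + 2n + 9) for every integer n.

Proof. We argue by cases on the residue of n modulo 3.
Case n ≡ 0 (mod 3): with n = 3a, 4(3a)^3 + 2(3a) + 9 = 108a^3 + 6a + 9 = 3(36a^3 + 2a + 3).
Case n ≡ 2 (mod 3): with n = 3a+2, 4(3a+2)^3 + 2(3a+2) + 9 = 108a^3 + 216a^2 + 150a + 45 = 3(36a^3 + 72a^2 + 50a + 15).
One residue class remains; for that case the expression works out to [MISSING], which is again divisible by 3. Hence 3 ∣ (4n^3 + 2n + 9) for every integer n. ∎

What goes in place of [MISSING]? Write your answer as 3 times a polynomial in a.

3(36a^3 + 36a^2 + 14a + 5)

The residues treated are {0, 2}, so the missing case is n ≡ 1 (mod 3); write n = 3a+1.
Then 4(3a+1)^3 + 2(3a+1) + 9 = 108a^3 + 108a^2 + 42a + 15 = 3(36a^3 + 36a^2 + 14a + 5).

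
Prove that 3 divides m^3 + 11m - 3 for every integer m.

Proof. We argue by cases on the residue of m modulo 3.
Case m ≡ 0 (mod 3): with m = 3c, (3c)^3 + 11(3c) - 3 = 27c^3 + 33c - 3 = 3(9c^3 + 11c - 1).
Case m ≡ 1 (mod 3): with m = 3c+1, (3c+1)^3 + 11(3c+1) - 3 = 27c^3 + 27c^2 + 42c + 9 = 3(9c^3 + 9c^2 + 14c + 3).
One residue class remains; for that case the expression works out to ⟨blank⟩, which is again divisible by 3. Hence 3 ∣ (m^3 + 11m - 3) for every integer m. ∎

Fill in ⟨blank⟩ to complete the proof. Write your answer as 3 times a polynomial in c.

Only m ≡ 2 (mod 3) is unaccounted for. Put m = 3c+2:
(3c+2)^3 + 11(3c+2) - 3 expands to 27c^3 + 54c^2 + 69c + 27,
and factoring out 3 leaves 3(9c^3 + 18c^2 + 23c + 9).

3(9c^3 + 18c^2 + 23c + 9)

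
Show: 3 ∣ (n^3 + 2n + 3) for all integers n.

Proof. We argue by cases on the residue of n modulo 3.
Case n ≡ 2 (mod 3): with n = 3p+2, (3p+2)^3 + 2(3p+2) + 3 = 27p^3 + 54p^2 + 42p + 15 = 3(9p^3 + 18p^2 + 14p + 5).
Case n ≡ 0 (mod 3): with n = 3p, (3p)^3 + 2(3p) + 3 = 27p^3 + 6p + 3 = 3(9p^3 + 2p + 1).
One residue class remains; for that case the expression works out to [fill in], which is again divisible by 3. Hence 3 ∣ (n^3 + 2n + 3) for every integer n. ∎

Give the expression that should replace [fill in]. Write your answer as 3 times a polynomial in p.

3(9p^3 + 9p^2 + 5p + 2)

The residues treated are {2, 0}, so the missing case is n ≡ 1 (mod 3); write n = 3p+1.
Then (3p+1)^3 + 2(3p+1) + 3 = 27p^3 + 27p^2 + 15p + 6 = 3(9p^3 + 9p^2 + 5p + 2).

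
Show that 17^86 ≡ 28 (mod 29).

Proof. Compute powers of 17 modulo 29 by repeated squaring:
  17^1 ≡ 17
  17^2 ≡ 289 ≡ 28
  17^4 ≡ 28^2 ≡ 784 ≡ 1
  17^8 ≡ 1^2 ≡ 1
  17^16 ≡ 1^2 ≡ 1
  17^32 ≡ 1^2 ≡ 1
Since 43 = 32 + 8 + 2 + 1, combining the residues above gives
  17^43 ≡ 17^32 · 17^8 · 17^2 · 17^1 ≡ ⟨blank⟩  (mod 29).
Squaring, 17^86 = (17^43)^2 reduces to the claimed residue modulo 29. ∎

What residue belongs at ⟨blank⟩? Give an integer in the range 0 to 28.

17^32 · 17^8 · 17^2 · 17^1 ≡ 1 · 1 · 28 · 17 = 476.
476 mod 29 = 12, so 17^43 ≡ 12 (mod 29).

12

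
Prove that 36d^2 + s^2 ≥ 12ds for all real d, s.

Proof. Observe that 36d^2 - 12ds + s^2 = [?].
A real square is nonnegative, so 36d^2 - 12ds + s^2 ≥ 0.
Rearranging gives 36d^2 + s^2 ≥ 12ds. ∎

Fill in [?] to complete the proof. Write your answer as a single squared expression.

36d^2 - 12ds + s^2 is a perfect-square trinomial: the outer terms are (6d)^2 and (s)^2, and the cross term is -2·6d·s.
So 36d^2 - 12ds + s^2 = (6d - s)^2 ≥ 0.

(6d - s)^2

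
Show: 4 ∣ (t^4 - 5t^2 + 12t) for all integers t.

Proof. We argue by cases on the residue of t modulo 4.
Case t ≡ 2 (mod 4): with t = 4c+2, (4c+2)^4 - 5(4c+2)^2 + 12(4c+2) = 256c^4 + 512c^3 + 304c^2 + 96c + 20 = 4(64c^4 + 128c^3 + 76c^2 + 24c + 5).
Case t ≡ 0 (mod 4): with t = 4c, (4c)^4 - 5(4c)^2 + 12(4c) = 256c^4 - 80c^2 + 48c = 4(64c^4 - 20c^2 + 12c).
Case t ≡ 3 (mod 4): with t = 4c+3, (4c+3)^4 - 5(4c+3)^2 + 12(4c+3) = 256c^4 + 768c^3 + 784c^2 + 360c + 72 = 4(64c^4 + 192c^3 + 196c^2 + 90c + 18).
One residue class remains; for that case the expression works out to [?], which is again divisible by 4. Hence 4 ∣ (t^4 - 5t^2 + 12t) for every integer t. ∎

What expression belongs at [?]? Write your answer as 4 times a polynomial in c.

4(64c^4 + 64c^3 + 4c^2 + 6c + 2)

Only t ≡ 1 (mod 4) is unaccounted for. Put t = 4c+1:
(4c+1)^4 - 5(4c+1)^2 + 12(4c+1) expands to 256c^4 + 256c^3 + 16c^2 + 24c + 8,
and factoring out 4 leaves 4(64c^4 + 64c^3 + 4c^2 + 6c + 2).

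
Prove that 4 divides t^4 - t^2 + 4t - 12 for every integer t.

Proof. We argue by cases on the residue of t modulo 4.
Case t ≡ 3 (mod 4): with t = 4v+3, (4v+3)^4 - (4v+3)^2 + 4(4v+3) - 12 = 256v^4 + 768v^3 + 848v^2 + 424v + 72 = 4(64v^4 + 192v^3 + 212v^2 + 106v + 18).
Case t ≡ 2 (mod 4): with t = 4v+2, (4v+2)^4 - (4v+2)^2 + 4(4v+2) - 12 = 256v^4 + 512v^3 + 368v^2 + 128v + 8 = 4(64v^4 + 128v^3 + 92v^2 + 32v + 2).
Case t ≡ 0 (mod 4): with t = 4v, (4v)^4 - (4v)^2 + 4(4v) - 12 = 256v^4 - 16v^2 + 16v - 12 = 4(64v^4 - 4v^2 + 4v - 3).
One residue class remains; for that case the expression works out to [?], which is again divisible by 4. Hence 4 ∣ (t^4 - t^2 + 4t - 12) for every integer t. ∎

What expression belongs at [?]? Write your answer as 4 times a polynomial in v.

4(64v^4 + 64v^3 + 20v^2 + 6v - 2)

Only t ≡ 1 (mod 4) is unaccounted for. Put t = 4v+1:
(4v+1)^4 - (4v+1)^2 + 4(4v+1) - 12 expands to 256v^4 + 256v^3 + 80v^2 + 24v - 8,
and factoring out 4 leaves 4(64v^4 + 64v^3 + 20v^2 + 6v - 2).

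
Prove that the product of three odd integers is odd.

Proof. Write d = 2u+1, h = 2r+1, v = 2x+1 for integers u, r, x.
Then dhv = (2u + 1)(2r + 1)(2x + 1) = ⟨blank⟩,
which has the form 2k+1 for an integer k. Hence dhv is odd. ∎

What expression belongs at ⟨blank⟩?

Expanding: (2u + 1)(2r + 1)(2x + 1) = 8rux + 4ru + 4rx + 2r + 4ux + 2u + 2x + 1.
Every term except the constant is even, so this is 2(4rux + 2ru + 2rx + r + 2ux + u + x) + 1,
and 4rux + 2ru + 2rx + r + 2ux + u + x ∈ ℤ gives the required form.

2(4rux + 2ru + 2rx + r + 2ux + u + x) + 1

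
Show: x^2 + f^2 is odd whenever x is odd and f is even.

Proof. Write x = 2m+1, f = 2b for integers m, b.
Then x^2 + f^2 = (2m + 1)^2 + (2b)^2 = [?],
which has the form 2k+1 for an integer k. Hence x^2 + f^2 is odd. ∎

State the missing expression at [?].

2(2b^2 + 2m^2 + 2m) + 1

Expanding: (2m + 1)^2 + (2b)^2 = 4b^2 + 4m^2 + 4m + 1.
Every term except the constant is even, so this is 2(2b^2 + 2m^2 + 2m) + 1,
and 2b^2 + 2m^2 + 2m ∈ ℤ gives the required form.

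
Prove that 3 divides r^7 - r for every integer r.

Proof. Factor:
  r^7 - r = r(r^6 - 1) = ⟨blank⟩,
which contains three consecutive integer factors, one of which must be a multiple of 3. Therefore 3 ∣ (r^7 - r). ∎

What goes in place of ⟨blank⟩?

(r - 1)r(r + 1)(r^4 + r^2 + 1)

r^6 - 1 = (r^2 - 1)(r^4 + r^2 + 1), and r^2 - 1 = (r-1)(r+1).
So r(r^6 - 1) = (r - 1)r(r + 1)(r^4 + r^2 + 1).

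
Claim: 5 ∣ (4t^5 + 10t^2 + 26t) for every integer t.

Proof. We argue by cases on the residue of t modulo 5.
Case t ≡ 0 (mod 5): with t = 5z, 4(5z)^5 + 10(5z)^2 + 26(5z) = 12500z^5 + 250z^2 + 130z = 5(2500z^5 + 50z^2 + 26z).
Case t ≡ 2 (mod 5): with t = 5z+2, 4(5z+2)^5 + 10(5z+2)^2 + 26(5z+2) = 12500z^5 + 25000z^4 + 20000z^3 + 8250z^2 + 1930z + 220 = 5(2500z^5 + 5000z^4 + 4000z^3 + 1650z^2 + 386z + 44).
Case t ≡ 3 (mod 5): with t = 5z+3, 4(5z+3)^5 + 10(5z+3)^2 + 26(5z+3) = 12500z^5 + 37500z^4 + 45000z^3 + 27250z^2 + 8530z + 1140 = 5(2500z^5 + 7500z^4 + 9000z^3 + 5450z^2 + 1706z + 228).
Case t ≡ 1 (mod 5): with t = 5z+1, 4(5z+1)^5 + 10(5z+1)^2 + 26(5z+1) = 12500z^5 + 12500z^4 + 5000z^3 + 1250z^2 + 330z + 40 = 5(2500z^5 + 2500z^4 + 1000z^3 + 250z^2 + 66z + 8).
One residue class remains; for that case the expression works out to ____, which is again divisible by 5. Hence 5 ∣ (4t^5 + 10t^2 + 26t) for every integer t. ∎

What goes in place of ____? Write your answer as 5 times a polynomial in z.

5(2500z^5 + 10000z^4 + 16000z^3 + 12850z^2 + 5226z + 872)

The residues treated are {0, 2, 3, 1}, so the missing case is t ≡ 4 (mod 5); write t = 5z+4.
Then 4(5z+4)^5 + 10(5z+4)^2 + 26(5z+4) = 12500z^5 + 50000z^4 + 80000z^3 + 64250z^2 + 26130z + 4360 = 5(2500z^5 + 10000z^4 + 16000z^3 + 12850z^2 + 5226z + 872).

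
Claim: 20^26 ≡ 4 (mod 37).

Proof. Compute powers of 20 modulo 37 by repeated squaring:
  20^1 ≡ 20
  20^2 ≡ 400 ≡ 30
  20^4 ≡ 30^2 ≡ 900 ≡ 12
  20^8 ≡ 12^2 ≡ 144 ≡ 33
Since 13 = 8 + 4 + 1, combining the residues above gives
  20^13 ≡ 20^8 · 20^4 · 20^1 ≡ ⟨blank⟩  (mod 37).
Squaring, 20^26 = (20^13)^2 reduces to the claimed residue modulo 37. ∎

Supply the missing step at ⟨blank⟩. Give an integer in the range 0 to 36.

2

Multiply the listed residues: 33 · 12 · 20 = 396 → 7920.
Reducing modulo 37: 7920 = 214·37 + 2, so 20^13 ≡ 2.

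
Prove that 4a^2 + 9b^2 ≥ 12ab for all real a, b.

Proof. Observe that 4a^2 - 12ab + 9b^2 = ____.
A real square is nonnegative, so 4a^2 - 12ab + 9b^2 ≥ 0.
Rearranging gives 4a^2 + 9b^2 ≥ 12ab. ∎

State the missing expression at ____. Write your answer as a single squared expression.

4a^2 - 12ab + 9b^2 is a perfect-square trinomial: the outer terms are (2a)^2 and (3b)^2, and the cross term is -2·2a·3b.
So 4a^2 - 12ab + 9b^2 = (2a - 3b)^2 ≥ 0.

(2a - 3b)^2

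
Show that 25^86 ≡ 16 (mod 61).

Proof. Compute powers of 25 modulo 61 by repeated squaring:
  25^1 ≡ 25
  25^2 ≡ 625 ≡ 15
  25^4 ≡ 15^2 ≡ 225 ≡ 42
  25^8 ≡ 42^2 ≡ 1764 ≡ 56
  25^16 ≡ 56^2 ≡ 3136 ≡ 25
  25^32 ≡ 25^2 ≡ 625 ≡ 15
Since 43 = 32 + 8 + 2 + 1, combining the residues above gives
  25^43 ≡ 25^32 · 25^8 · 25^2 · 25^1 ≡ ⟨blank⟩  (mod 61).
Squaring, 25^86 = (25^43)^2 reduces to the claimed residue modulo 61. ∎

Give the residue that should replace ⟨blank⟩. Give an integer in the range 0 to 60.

Multiply the listed residues: 15 · 56 · 15 · 25 = 840 → 12600 → 315000.
Reducing modulo 61: 315000 = 5163·61 + 57, so 25^43 ≡ 57.

57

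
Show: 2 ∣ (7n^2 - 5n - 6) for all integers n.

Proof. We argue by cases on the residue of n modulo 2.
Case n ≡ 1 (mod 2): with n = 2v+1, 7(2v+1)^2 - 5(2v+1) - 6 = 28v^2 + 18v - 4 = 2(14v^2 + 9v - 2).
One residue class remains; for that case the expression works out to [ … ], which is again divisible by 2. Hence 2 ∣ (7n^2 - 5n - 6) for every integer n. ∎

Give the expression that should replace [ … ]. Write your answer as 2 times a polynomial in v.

2(14v^2 - 5v - 3)

Only n ≡ 0 (mod 2) is unaccounted for. Put n = 2v:
7(2v)^2 - 5(2v) - 6 expands to 28v^2 - 10v - 6,
and factoring out 2 leaves 2(14v^2 - 5v - 3).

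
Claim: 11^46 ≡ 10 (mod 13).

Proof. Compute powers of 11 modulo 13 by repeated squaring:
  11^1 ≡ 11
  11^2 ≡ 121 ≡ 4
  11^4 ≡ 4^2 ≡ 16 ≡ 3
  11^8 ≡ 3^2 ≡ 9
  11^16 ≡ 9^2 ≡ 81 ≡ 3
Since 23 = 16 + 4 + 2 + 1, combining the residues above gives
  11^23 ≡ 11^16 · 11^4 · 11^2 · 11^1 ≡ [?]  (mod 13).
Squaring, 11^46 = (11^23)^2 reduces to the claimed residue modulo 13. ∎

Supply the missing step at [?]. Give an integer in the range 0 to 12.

6

Multiply the listed residues: 3 · 3 · 4 · 11 = 9 → 36 → 396.
Reducing modulo 13: 396 = 30·13 + 6, so 11^23 ≡ 6.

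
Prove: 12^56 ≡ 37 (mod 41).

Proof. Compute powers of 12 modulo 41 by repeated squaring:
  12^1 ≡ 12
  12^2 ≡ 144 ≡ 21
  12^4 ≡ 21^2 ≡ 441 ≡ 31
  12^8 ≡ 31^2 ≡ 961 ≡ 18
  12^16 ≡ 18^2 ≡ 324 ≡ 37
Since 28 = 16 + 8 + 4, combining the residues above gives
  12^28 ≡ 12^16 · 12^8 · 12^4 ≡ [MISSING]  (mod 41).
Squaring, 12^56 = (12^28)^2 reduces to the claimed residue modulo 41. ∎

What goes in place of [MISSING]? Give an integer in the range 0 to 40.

Multiply the listed residues: 37 · 18 · 31 = 666 → 20646.
Reducing modulo 41: 20646 = 503·41 + 23, so 12^28 ≡ 23.

23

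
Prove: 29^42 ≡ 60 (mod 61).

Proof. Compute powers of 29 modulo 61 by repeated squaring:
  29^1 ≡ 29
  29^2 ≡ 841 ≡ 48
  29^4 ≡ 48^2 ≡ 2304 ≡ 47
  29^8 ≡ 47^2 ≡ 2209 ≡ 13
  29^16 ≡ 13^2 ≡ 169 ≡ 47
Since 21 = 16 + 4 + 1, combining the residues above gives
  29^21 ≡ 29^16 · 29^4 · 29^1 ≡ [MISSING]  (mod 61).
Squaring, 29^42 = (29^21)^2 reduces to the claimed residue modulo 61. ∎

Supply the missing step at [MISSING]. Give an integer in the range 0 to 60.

Multiply the listed residues: 47 · 47 · 29 = 2209 → 64061.
Reducing modulo 61: 64061 = 1050·61 + 11, so 29^21 ≡ 11.

11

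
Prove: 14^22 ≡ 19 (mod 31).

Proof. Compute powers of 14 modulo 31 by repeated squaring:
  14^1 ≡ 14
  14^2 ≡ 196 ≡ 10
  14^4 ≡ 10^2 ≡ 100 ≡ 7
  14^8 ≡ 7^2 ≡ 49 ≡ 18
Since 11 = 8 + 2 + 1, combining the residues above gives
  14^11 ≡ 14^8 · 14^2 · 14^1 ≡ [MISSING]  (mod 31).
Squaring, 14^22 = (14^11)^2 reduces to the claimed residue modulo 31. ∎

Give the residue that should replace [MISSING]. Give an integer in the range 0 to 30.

14^8 · 14^2 · 14^1 ≡ 18 · 10 · 14 = 2520.
2520 mod 31 = 9, so 14^11 ≡ 9 (mod 31).

9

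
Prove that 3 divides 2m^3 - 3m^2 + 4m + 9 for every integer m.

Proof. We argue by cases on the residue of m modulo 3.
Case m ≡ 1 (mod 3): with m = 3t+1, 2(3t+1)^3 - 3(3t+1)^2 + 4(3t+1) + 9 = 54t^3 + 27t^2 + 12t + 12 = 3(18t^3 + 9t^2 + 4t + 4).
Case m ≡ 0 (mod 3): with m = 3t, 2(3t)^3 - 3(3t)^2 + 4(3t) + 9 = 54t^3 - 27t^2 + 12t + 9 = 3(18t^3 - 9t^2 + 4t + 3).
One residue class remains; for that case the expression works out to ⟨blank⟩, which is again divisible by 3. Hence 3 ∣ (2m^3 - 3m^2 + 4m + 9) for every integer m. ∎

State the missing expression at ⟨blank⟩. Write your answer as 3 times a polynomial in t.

3(18t^3 + 27t^2 + 16t + 7)

Only m ≡ 2 (mod 3) is unaccounted for. Put m = 3t+2:
2(3t+2)^3 - 3(3t+2)^2 + 4(3t+2) + 9 expands to 54t^3 + 81t^2 + 48t + 21,
and factoring out 3 leaves 3(18t^3 + 27t^2 + 16t + 7).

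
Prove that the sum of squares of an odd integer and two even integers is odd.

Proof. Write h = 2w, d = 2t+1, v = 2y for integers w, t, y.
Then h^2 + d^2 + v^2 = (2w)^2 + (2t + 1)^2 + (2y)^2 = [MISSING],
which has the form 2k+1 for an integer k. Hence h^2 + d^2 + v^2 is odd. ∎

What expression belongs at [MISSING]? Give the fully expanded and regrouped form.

Expanding: (2w)^2 + (2t + 1)^2 + (2y)^2 = 4t^2 + 4t + 4w^2 + 4y^2 + 1.
Every term except the constant is even, so this is 2(2t^2 + 2t + 2w^2 + 2y^2) + 1,
and 2t^2 + 2t + 2w^2 + 2y^2 ∈ ℤ gives the required form.

2(2t^2 + 2t + 2w^2 + 2y^2) + 1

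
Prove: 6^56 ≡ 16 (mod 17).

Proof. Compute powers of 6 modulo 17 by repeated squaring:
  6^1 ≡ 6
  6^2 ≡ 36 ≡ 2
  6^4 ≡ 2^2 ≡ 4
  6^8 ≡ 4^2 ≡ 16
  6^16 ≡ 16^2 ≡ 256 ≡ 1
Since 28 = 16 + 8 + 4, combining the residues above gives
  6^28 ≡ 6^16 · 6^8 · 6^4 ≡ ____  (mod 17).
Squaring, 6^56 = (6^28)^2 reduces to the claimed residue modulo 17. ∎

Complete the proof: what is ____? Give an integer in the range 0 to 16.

Multiply the listed residues: 1 · 16 · 4 = 16 → 64.
Reducing modulo 17: 64 = 3·17 + 13, so 6^28 ≡ 13.

13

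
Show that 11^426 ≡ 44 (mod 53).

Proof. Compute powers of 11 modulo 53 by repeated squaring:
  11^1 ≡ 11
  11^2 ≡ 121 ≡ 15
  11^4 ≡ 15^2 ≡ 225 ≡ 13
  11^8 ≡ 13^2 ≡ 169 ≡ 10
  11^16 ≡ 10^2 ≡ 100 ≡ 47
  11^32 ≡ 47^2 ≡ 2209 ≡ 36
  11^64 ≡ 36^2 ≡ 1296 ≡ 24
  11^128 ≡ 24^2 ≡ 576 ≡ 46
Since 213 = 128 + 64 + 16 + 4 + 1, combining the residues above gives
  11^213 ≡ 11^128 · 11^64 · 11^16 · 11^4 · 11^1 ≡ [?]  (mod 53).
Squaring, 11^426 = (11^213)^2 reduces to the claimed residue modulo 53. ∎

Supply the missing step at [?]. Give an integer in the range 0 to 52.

11^128 · 11^64 · 11^16 · 11^4 · 11^1 ≡ 46 · 24 · 47 · 13 · 11 = 7419984.
7419984 mod 53 = 37, so 11^213 ≡ 37 (mod 53).

37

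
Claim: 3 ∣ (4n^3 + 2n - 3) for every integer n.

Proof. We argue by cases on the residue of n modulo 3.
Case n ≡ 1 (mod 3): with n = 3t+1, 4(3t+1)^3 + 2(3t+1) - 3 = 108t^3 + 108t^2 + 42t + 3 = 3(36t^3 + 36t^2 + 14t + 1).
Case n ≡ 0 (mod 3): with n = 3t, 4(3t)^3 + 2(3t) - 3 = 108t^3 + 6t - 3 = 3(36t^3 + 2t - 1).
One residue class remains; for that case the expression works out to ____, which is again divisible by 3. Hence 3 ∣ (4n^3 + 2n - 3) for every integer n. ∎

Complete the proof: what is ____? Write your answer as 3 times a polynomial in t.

3(36t^3 + 72t^2 + 50t + 11)

Only n ≡ 2 (mod 3) is unaccounted for. Put n = 3t+2:
4(3t+2)^3 + 2(3t+2) - 3 expands to 108t^3 + 216t^2 + 150t + 33,
and factoring out 3 leaves 3(36t^3 + 72t^2 + 50t + 11).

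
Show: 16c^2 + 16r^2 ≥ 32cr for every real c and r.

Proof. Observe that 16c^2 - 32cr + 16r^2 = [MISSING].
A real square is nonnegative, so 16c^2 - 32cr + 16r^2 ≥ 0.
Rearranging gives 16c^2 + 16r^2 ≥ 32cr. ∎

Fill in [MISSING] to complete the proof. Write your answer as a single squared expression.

The leading and trailing coefficients are 4^2 and 4^2, and 32 = 2·4·4, so the trinomial is (4c - 4r)^2.
Hence 16c^2 - 32cr + 16r^2 ≥ 0.

(4c - 4r)^2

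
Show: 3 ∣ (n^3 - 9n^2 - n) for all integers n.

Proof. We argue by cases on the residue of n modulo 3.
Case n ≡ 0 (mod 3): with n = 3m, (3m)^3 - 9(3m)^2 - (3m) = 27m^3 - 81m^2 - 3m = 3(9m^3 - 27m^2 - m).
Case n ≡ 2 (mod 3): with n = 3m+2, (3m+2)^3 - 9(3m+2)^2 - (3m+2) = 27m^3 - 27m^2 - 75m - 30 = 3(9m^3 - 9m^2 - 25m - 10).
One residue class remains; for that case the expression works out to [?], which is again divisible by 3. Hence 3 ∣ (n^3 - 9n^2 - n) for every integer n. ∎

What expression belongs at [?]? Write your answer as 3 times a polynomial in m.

3(9m^3 - 18m^2 - 16m - 3)

The residues treated are {0, 2}, so the missing case is n ≡ 1 (mod 3); write n = 3m+1.
Then (3m+1)^3 - 9(3m+1)^2 - (3m+1) = 27m^3 - 54m^2 - 48m - 9 = 3(9m^3 - 18m^2 - 16m - 3).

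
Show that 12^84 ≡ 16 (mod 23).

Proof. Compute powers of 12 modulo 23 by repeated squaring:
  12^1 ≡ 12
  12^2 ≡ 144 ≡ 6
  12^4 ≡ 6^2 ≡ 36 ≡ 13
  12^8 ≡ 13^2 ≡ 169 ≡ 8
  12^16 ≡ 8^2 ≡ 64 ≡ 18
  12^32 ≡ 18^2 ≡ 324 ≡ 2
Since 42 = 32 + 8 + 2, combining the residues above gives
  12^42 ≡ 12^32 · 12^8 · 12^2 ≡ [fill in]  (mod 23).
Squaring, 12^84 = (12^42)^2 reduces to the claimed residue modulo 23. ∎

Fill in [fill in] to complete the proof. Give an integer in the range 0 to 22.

4

12^32 · 12^8 · 12^2 ≡ 2 · 8 · 6 = 96.
96 mod 23 = 4, so 12^42 ≡ 4 (mod 23).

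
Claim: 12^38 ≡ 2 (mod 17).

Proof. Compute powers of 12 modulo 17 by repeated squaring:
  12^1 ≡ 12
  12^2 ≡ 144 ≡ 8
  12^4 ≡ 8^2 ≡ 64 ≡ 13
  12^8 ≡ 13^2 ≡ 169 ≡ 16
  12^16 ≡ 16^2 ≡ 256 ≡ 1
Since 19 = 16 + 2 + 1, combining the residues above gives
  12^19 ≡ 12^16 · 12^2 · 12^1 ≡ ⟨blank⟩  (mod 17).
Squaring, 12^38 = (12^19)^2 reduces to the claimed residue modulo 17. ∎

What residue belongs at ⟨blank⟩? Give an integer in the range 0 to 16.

12^16 · 12^2 · 12^1 ≡ 1 · 8 · 12 = 96.
96 mod 17 = 11, so 12^19 ≡ 11 (mod 17).

11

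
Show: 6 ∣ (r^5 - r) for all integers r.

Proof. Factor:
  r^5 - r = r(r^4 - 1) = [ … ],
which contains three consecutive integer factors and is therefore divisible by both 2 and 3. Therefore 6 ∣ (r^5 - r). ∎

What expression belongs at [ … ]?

r^4 - 1 = (r^2 - 1)(r^2 + 1), and r^2 - 1 = (r-1)(r+1).
So r(r^4 - 1) = (r - 1)r(r + 1)(r^2 + 1).

(r - 1)r(r + 1)(r^2 + 1)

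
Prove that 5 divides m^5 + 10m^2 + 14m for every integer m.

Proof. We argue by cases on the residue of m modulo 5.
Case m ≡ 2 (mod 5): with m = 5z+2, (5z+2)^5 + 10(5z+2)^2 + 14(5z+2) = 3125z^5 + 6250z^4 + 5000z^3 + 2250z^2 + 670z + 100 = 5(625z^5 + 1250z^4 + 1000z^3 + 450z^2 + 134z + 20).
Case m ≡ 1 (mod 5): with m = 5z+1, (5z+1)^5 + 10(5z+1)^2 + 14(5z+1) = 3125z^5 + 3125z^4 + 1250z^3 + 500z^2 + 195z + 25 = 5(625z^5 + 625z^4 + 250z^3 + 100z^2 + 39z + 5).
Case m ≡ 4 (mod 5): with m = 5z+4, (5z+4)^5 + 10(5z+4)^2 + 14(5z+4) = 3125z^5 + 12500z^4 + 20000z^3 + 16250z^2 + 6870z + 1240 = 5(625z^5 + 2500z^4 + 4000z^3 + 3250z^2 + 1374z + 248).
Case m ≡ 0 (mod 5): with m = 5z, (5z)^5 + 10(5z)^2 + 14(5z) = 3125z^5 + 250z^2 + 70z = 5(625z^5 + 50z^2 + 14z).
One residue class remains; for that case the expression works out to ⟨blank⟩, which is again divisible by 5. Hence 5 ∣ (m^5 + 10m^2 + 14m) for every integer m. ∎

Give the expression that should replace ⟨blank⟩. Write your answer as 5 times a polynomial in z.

Only m ≡ 3 (mod 5) is unaccounted for. Put m = 5z+3:
(5z+3)^5 + 10(5z+3)^2 + 14(5z+3) expands to 3125z^5 + 9375z^4 + 11250z^3 + 7000z^2 + 2395z + 375,
and factoring out 5 leaves 5(625z^5 + 1875z^4 + 2250z^3 + 1400z^2 + 479z + 75).

5(625z^5 + 1875z^4 + 2250z^3 + 1400z^2 + 479z + 75)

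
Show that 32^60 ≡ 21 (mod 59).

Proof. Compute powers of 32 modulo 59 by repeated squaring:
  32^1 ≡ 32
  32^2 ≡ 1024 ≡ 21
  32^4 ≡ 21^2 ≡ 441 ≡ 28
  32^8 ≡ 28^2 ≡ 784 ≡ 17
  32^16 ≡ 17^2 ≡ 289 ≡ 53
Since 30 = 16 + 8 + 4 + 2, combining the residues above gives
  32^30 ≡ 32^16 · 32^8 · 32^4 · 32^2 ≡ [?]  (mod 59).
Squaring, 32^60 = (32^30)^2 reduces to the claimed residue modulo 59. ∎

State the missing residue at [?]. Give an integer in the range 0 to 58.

32^16 · 32^8 · 32^4 · 32^2 ≡ 53 · 17 · 28 · 21 = 529788.
529788 mod 59 = 27, so 32^30 ≡ 27 (mod 59).

27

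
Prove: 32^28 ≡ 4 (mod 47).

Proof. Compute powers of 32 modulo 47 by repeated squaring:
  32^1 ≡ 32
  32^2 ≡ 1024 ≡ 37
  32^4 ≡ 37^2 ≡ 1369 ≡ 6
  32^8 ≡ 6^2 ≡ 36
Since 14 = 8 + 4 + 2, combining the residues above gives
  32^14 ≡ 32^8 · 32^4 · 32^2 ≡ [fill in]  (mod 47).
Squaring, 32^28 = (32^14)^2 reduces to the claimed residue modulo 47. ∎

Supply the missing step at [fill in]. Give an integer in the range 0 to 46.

32^8 · 32^4 · 32^2 ≡ 36 · 6 · 37 = 7992.
7992 mod 47 = 2, so 32^14 ≡ 2 (mod 47).

2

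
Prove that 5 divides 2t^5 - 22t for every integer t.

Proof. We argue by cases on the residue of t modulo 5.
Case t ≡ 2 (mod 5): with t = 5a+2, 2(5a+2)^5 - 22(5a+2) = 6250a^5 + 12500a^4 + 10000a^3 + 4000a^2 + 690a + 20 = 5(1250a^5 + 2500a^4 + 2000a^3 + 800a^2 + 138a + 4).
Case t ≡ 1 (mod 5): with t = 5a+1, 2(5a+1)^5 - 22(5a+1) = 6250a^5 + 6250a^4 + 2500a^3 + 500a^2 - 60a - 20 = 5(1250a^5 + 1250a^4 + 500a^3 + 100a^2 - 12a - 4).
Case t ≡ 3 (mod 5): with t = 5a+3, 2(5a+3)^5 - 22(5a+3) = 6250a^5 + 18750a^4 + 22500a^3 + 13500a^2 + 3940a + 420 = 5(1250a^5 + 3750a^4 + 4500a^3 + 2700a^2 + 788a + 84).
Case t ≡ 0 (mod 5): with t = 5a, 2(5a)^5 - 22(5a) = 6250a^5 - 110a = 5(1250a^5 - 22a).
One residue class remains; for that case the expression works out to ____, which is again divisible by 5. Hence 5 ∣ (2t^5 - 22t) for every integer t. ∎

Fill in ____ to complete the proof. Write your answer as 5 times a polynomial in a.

Only t ≡ 4 (mod 5) is unaccounted for. Put t = 5a+4:
2(5a+4)^5 - 22(5a+4) expands to 6250a^5 + 25000a^4 + 40000a^3 + 32000a^2 + 12690a + 1960,
and factoring out 5 leaves 5(1250a^5 + 5000a^4 + 8000a^3 + 6400a^2 + 2538a + 392).

5(1250a^5 + 5000a^4 + 8000a^3 + 6400a^2 + 2538a + 392)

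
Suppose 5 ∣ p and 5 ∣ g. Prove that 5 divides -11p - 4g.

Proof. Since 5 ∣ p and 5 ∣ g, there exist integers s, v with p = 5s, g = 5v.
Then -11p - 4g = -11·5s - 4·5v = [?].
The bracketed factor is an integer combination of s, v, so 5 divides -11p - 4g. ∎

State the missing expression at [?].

Each term has a factor of 5: -11·5s - 4·5v = 5·(-11s - 4v).
Since -11s - 4v is an integer, 5 ∣ (-11p - 4g).

5(-11s - 4v)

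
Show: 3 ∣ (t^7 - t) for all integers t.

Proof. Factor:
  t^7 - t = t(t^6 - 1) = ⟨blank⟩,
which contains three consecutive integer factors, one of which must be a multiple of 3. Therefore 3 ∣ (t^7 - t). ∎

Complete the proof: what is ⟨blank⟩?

(t - 1)t(t + 1)(t^4 + t^2 + 1)

t^6 - 1 = (t^2 - 1)(t^4 + t^2 + 1), and t^2 - 1 = (t-1)(t+1).
So t(t^6 - 1) = (t - 1)t(t + 1)(t^4 + t^2 + 1).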